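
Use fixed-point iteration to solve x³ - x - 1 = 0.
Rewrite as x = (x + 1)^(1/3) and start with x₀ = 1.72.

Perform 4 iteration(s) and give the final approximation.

Equation: x³ - x - 1 = 0
Fixed-point form: x = (x + 1)^(1/3)
x₀ = 1.72

x_1 = g(1.720000) = 1.395906
x_2 = g(1.395906) = 1.338104
x_3 = g(1.338104) = 1.327256
x_4 = g(1.327256) = 1.325200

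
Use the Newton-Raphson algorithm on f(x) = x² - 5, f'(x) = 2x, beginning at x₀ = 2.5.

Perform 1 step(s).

f(x) = x² - 5
f'(x) = 2x
x₀ = 2.5

Newton-Raphson formula: x_{n+1} = x_n - f(x_n)/f'(x_n)

Iteration 1:
  f(2.500000) = 1.250000
  f'(2.500000) = 5.000000
  x_1 = 2.500000 - 1.250000/5.000000 = 2.250000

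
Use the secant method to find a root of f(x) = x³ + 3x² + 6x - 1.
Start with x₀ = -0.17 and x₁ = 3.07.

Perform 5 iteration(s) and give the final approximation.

f(x) = x³ + 3x² + 6x - 1
x₀ = -0.17, x₁ = 3.07

Secant formula: x_{n+1} = x_n - f(x_n)(x_n - x_{n-1})/(f(x_n) - f(x_{n-1}))

Iteration 1:
  f(-0.170000) = -1.938213
  f(3.070000) = 74.629143
  x_2 = 3.070000 - 74.629143×(3.070000 - (-0.170000))/(74.629143 - (-1.938213))
       = -0.087983
Iteration 2:
  f(3.070000) = 74.629143
  f(-0.087983) = -1.505357
  x_3 = -0.087983 - (-1.505357)×(-0.087983 - 3.070000)/(-1.505357 - 74.629143)
       = -0.025542
Iteration 3:
  f(-0.087983) = -1.505357
  f(-0.025542) = -1.151314
  x_4 = -0.025542 - (-1.151314)×(-0.025542 - (-0.087983))/(-1.151314 - (-1.505357))
       = 0.177509
Iteration 4:
  f(-0.025542) = -1.151314
  f(0.177509) = 0.165175
  x_5 = 0.177509 - 0.165175×(0.177509 - (-0.025542))/(0.165175 - (-1.151314))
       = 0.152033
Iteration 5:
  f(0.177509) = 0.165175
  f(0.152033) = -0.014947
  x_6 = 0.152033 - (-0.014947)×(0.152033 - 0.177509)/(-0.014947 - 0.165175)
       = 0.154147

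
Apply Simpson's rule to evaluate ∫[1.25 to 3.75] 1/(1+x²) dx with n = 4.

f(x) = 1/(1+x²)
a = 1.25, b = 3.75, n = 4
h = (b - a)/n = 0.625000

Simpson's rule: (h/3)[f(x₀) + 4f(x₁) + 2f(x₂) + ... + f(xₙ)]

x_0 = 1.2500, f(x_0) = 0.390244, coefficient = 1
x_1 = 1.8750, f(x_1) = 0.221453, coefficient = 4
x_2 = 2.5000, f(x_2) = 0.137931, coefficient = 2
x_3 = 3.1250, f(x_3) = 0.092888, coefficient = 4
x_4 = 3.7500, f(x_4) = 0.066390, coefficient = 1

I ≈ (0.625000/3) × 1.989862 = 0.414555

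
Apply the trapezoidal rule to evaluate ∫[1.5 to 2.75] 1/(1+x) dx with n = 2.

f(x) = 1/(1+x)
a = 1.5, b = 2.75, n = 2
h = (b - a)/n = 0.625000

Trapezoidal rule: (h/2)[f(x₀) + 2f(x₁) + 2f(x₂) + ... + f(xₙ)]

x_0 = 1.5000, f(x_0) = 0.400000, coefficient = 1
x_1 = 2.1250, f(x_1) = 0.320000, coefficient = 2
x_2 = 2.7500, f(x_2) = 0.266667, coefficient = 1

I ≈ (0.625000/2) × 1.306667 = 0.408333
Exact value: 0.405465
Error: 0.002868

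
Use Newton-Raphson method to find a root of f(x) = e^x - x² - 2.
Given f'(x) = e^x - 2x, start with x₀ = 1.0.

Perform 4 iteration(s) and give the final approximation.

f(x) = e^x - x² - 2
f'(x) = e^x - 2x
x₀ = 1.0

Newton-Raphson formula: x_{n+1} = x_n - f(x_n)/f'(x_n)

Iteration 1:
  f(1.000000) = -0.281718
  f'(1.000000) = 0.718282
  x_1 = 1.000000 - (-0.281718)/0.718282 = 1.392211
Iteration 2:
  f(1.392211) = 0.085485
  f'(1.392211) = 1.239315
  x_2 = 1.392211 - 0.085485/1.239315 = 1.323233
Iteration 3:
  f(1.323233) = 0.004598
  f'(1.323233) = 1.109078
  x_3 = 1.323233 - 0.004598/1.109078 = 1.319087
Iteration 4:
  f(1.319087) = 0.000015
  f'(1.319087) = 1.101832
  x_4 = 1.319087 - 0.000015/1.101832 = 1.319074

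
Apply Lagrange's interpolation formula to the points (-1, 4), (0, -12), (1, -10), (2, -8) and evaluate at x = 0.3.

Lagrange interpolation formula:
P(x) = Σ yᵢ × Lᵢ(x)
where Lᵢ(x) = Π_{j≠i} (x - xⱼ)/(xᵢ - xⱼ)

L_0(0.3) = (0.3 - 0)/(-1 - 0) × (0.3 - 1)/(-1 - 1) × (0.3 - 2)/(-1 - 2) = -0.059500
L_1(0.3) = (0.3 - (-1))/(0 - (-1)) × (0.3 - 1)/(0 - 1) × (0.3 - 2)/(0 - 2) = 0.773500
L_2(0.3) = (0.3 - (-1))/(1 - (-1)) × (0.3 - 0)/(1 - 0) × (0.3 - 2)/(1 - 2) = 0.331500
L_3(0.3) = (0.3 - (-1))/(2 - (-1)) × (0.3 - 0)/(2 - 0) × (0.3 - 1)/(2 - 1) = -0.045500

P(0.3) = 4×L_0(0.3) + (-12)×L_1(0.3) + (-10)×L_2(0.3) + (-8)×L_3(0.3)
P(0.3) = -12.471000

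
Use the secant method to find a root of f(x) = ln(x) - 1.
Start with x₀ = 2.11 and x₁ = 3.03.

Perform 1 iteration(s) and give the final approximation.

f(x) = ln(x) - 1
x₀ = 2.11, x₁ = 3.03

Secant formula: x_{n+1} = x_n - f(x_n)(x_n - x_{n-1})/(f(x_n) - f(x_{n-1}))

Iteration 1:
  f(2.110000) = -0.253312
  f(3.030000) = 0.108563
  x_2 = 3.030000 - 0.108563×(3.030000 - 2.110000)/(0.108563 - (-0.253312))
       = 2.753999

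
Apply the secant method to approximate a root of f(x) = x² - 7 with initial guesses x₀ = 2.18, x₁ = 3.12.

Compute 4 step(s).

f(x) = x² - 7
x₀ = 2.18, x₁ = 3.12

Secant formula: x_{n+1} = x_n - f(x_n)(x_n - x_{n-1})/(f(x_n) - f(x_{n-1}))

Iteration 1:
  f(2.180000) = -2.247600
  f(3.120000) = 2.734400
  x_2 = 3.120000 - 2.734400×(3.120000 - 2.180000)/(2.734400 - (-2.247600))
       = 2.604075
Iteration 2:
  f(3.120000) = 2.734400
  f(2.604075) = -0.218791
  x_3 = 2.604075 - (-0.218791)×(2.604075 - 3.120000)/(-0.218791 - 2.734400)
       = 2.642298
Iteration 3:
  f(2.604075) = -0.218791
  f(2.642298) = -0.018259
  x_4 = 2.642298 - (-0.018259)×(2.642298 - 2.604075)/(-0.018259 - (-0.218791))
       = 2.645779
Iteration 4:
  f(2.642298) = -0.018259
  f(2.645779) = 0.000145
  x_5 = 2.645779 - 0.000145×(2.645779 - 2.642298)/(0.000145 - (-0.018259))
       = 2.645751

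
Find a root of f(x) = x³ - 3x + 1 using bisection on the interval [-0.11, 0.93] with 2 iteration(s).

f(x) = x³ - 3x + 1
Initial interval: [-0.11, 0.93]

Iteration 1:
  c_1 = (-0.110000 + 0.930000)/2 = 0.410000
  f(c_1) = f(0.410000) = -0.161079
  f(a) × f(c) < 0, new interval: [-0.110000, 0.410000]
Iteration 2:
  c_2 = (-0.110000 + 0.410000)/2 = 0.150000
  f(c_2) = f(0.150000) = 0.553375
  f(a) × f(c) ≥ 0, new interval: [0.150000, 0.410000]

After 2 iteration(s), the approximation is c_2 = 0.150000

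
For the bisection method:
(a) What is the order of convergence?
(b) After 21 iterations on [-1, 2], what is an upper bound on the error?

(a) Bisection has linear (order 1) convergence; the error is halved each step.

(b) Error bound = (b-a)/2^n = (2 - (-1))/2^{21}
    = 3/2^{21}

(a) 1 (linear); (b) error ≤ 1.43e-06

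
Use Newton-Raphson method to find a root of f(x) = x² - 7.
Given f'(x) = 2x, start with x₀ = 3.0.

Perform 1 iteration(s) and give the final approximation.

f(x) = x² - 7
f'(x) = 2x
x₀ = 3.0

Newton-Raphson formula: x_{n+1} = x_n - f(x_n)/f'(x_n)

Iteration 1:
  f(3.000000) = 2.000000
  f'(3.000000) = 6.000000
  x_1 = 3.000000 - 2.000000/6.000000 = 2.666667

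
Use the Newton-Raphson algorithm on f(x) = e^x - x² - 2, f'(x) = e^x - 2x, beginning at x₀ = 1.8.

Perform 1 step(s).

f(x) = e^x - x² - 2
f'(x) = e^x - 2x
x₀ = 1.8

Newton-Raphson formula: x_{n+1} = x_n - f(x_n)/f'(x_n)

Iteration 1:
  f(1.800000) = 0.809647
  f'(1.800000) = 2.449647
  x_1 = 1.800000 - 0.809647/2.449647 = 1.469484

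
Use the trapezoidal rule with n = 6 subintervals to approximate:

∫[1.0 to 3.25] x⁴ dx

f(x) = x⁴
a = 1.0, b = 3.25, n = 6
h = (b - a)/n = 0.375000

Trapezoidal rule: (h/2)[f(x₀) + 2f(x₁) + 2f(x₂) + ... + f(xₙ)]

x_0 = 1.0000, f(x_0) = 1.000000, coefficient = 1
x_1 = 1.3750, f(x_1) = 3.574463, coefficient = 2
x_2 = 1.7500, f(x_2) = 9.378906, coefficient = 2
x_3 = 2.1250, f(x_3) = 20.390869, coefficient = 2
x_4 = 2.5000, f(x_4) = 39.062500, coefficient = 2
x_5 = 2.8750, f(x_5) = 68.320557, coefficient = 2
x_6 = 3.2500, f(x_6) = 111.566406, coefficient = 1

I ≈ (0.375000/2) × 394.020996 = 73.878937
Exact value: 72.318164
Error: 1.560773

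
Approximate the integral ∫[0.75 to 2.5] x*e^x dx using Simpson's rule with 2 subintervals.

f(x) = x*e^x
a = 0.75, b = 2.5, n = 2
h = (b - a)/n = 0.875000

Simpson's rule: (h/3)[f(x₀) + 4f(x₁) + 2f(x₂) + ... + f(xₙ)]

x_0 = 0.7500, f(x_0) = 1.587750, coefficient = 1
x_1 = 1.6250, f(x_1) = 8.252431, coefficient = 4
x_2 = 2.5000, f(x_2) = 30.456235, coefficient = 1

I ≈ (0.875000/3) × 65.053709 = 18.973998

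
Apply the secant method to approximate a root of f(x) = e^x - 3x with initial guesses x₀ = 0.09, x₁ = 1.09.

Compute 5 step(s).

f(x) = e^x - 3x
x₀ = 0.09, x₁ = 1.09

Secant formula: x_{n+1} = x_n - f(x_n)(x_n - x_{n-1})/(f(x_n) - f(x_{n-1}))

Iteration 1:
  f(0.090000) = 0.824174
  f(1.090000) = -0.295726
  x_2 = 1.090000 - (-0.295726)×(1.090000 - 0.090000)/(-0.295726 - 0.824174)
       = 0.825935
Iteration 2:
  f(1.090000) = -0.295726
  f(0.825935) = -0.193790
  x_3 = 0.825935 - (-0.193790)×(0.825935 - 1.090000)/(-0.193790 - (-0.295726))
       = 0.323923
Iteration 3:
  f(0.825935) = -0.193790
  f(0.323923) = 0.410771
  x_4 = 0.323923 - 0.410771×(0.323923 - 0.825935)/(0.410771 - (-0.193790))
       = 0.665017
Iteration 4:
  f(0.323923) = 0.410771
  f(0.665017) = -0.050528
  x_5 = 0.665017 - (-0.050528)×(0.665017 - 0.323923)/(-0.050528 - 0.410771)
       = 0.627656
Iteration 5:
  f(0.665017) = -0.050528
  f(0.627656) = -0.009753
  x_6 = 0.627656 - (-0.009753)×(0.627656 - 0.665017)/(-0.009753 - (-0.050528))
       = 0.618719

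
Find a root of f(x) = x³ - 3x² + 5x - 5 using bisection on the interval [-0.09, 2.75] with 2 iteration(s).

f(x) = x³ - 3x² + 5x - 5
Initial interval: [-0.09, 2.75]

Iteration 1:
  c_1 = (-0.090000 + 2.750000)/2 = 1.330000
  f(c_1) = f(1.330000) = -1.304063
  f(a) × f(c) ≥ 0, new interval: [1.330000, 2.750000]
Iteration 2:
  c_2 = (1.330000 + 2.750000)/2 = 2.040000
  f(c_2) = f(2.040000) = 1.204864
  f(a) × f(c) < 0, new interval: [1.330000, 2.040000]

After 2 iteration(s), the approximation is c_2 = 2.040000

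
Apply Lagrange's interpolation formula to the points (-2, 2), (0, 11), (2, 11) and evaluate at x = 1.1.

Lagrange interpolation formula:
P(x) = Σ yᵢ × Lᵢ(x)
where Lᵢ(x) = Π_{j≠i} (x - xⱼ)/(xᵢ - xⱼ)

L_0(1.1) = (1.1 - 0)/(-2 - 0) × (1.1 - 2)/(-2 - 2) = -0.123750
L_1(1.1) = (1.1 - (-2))/(0 - (-2)) × (1.1 - 2)/(0 - 2) = 0.697500
L_2(1.1) = (1.1 - (-2))/(2 - (-2)) × (1.1 - 0)/(2 - 0) = 0.426250

P(1.1) = 2×L_0(1.1) + 11×L_1(1.1) + 11×L_2(1.1)
P(1.1) = 12.113750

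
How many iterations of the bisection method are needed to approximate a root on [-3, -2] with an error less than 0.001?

We need (b-a)/2^n ≤ 0.001
(-2 - (-3))/2^n ≤ 0.001
1/2^n ≤ 0.001
2^n ≥ 1000
n ≥ log₂(1000) = 9.97
n ≥ 10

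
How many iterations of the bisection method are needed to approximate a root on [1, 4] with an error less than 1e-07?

We need (b-a)/2^n ≤ 1e-07
(4 - 1)/2^n ≤ 1e-07
3/2^n ≤ 1e-07
2^n ≥ 30000000
n ≥ log₂(30000000) = 24.84
n ≥ 25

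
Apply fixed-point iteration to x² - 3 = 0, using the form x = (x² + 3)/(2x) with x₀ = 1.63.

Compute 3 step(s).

Equation: x² - 3 = 0
Fixed-point form: x = (x² + 3)/(2x)
x₀ = 1.63

x_1 = g(1.630000) = 1.735245
x_2 = g(1.735245) = 1.732054
x_3 = g(1.732054) = 1.732051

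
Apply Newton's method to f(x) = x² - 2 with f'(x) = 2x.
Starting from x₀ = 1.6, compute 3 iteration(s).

f(x) = x² - 2
f'(x) = 2x
x₀ = 1.6

Newton-Raphson formula: x_{n+1} = x_n - f(x_n)/f'(x_n)

Iteration 1:
  f(1.600000) = 0.560000
  f'(1.600000) = 3.200000
  x_1 = 1.600000 - 0.560000/3.200000 = 1.425000
Iteration 2:
  f(1.425000) = 0.030625
  f'(1.425000) = 2.850000
  x_2 = 1.425000 - 0.030625/2.850000 = 1.414254
Iteration 3:
  f(1.414254) = 0.000115
  f'(1.414254) = 2.828509
  x_3 = 1.414254 - 0.000115/2.828509 = 1.414214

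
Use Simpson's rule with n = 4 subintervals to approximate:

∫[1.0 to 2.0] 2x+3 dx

f(x) = 2x+3
a = 1.0, b = 2.0, n = 4
h = (b - a)/n = 0.250000

Simpson's rule: (h/3)[f(x₀) + 4f(x₁) + 2f(x₂) + ... + f(xₙ)]

x_0 = 1.0000, f(x_0) = 5.000000, coefficient = 1
x_1 = 1.2500, f(x_1) = 5.500000, coefficient = 4
x_2 = 1.5000, f(x_2) = 6.000000, coefficient = 2
x_3 = 1.7500, f(x_3) = 6.500000, coefficient = 4
x_4 = 2.0000, f(x_4) = 7.000000, coefficient = 1

I ≈ (0.250000/3) × 72.000000 = 6.000000
Exact value: 6.000000
Error: 0.000000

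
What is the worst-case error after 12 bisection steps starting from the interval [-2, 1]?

Bisection error bound: |error| ≤ (b-a)/2^n
|error| ≤ (1 - (-2))/2^12 = 3/2^12
|error| ≤ 0.0007324219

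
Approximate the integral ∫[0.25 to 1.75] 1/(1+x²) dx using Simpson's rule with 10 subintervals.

f(x) = 1/(1+x²)
a = 0.25, b = 1.75, n = 10
h = (b - a)/n = 0.150000

Simpson's rule: (h/3)[f(x₀) + 4f(x₁) + 2f(x₂) + ... + f(xₙ)]

x_0 = 0.2500, f(x_0) = 0.941176, coefficient = 1
x_1 = 0.4000, f(x_1) = 0.862069, coefficient = 4
x_2 = 0.5500, f(x_2) = 0.767754, coefficient = 2
x_3 = 0.7000, f(x_3) = 0.671141, coefficient = 4
x_4 = 0.8500, f(x_4) = 0.580552, coefficient = 2
x_5 = 1.0000, f(x_5) = 0.500000, coefficient = 4
x_6 = 1.1500, f(x_6) = 0.430571, coefficient = 2
x_7 = 1.3000, f(x_7) = 0.371747, coefficient = 4
x_8 = 1.4500, f(x_8) = 0.322321, coefficient = 2
x_9 = 1.6000, f(x_9) = 0.280899, coefficient = 4
x_10 = 1.7500, f(x_10) = 0.246154, coefficient = 1

I ≈ (0.150000/3) × 16.133148 = 0.806657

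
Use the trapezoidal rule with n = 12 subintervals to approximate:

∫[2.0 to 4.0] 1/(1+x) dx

f(x) = 1/(1+x)
a = 2.0, b = 4.0, n = 12
h = (b - a)/n = 0.166667

Trapezoidal rule: (h/2)[f(x₀) + 2f(x₁) + 2f(x₂) + ... + f(xₙ)]

x_0 = 2.0000, f(x_0) = 0.333333, coefficient = 1
x_1 = 2.1667, f(x_1) = 0.315789, coefficient = 2
x_2 = 2.3333, f(x_2) = 0.300000, coefficient = 2
x_3 = 2.5000, f(x_3) = 0.285714, coefficient = 2
x_4 = 2.6667, f(x_4) = 0.272727, coefficient = 2
x_5 = 2.8333, f(x_5) = 0.260870, coefficient = 2
x_6 = 3.0000, f(x_6) = 0.250000, coefficient = 2
x_7 = 3.1667, f(x_7) = 0.240000, coefficient = 2
x_8 = 3.3333, f(x_8) = 0.230769, coefficient = 2
x_9 = 3.5000, f(x_9) = 0.222222, coefficient = 2
x_10 = 3.6667, f(x_10) = 0.214286, coefficient = 2
x_11 = 3.8333, f(x_11) = 0.206897, coefficient = 2
x_12 = 4.0000, f(x_12) = 0.200000, coefficient = 1

I ≈ (0.166667/2) × 6.131882 = 0.510990
Exact value: 0.510826
Error: 0.000165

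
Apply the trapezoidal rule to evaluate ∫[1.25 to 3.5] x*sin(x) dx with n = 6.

f(x) = x*sin(x)
a = 1.25, b = 3.5, n = 6
h = (b - a)/n = 0.375000

Trapezoidal rule: (h/2)[f(x₀) + 2f(x₁) + 2f(x₂) + ... + f(xₙ)]

x_0 = 1.2500, f(x_0) = 1.186231, coefficient = 1
x_1 = 1.6250, f(x_1) = 1.622613, coefficient = 2
x_2 = 2.0000, f(x_2) = 1.818595, coefficient = 2
x_3 = 2.3750, f(x_3) = 1.647502, coefficient = 2
x_4 = 2.7500, f(x_4) = 1.049568, coefficient = 2
x_5 = 3.1250, f(x_5) = 0.051850, coefficient = 2
x_6 = 3.5000, f(x_6) = -1.227741, coefficient = 1

I ≈ (0.375000/2) × 12.338745 = 2.313515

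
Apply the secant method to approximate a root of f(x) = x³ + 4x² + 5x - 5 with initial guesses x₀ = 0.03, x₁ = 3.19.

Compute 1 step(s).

f(x) = x³ + 4x² + 5x - 5
x₀ = 0.03, x₁ = 3.19

Secant formula: x_{n+1} = x_n - f(x_n)(x_n - x_{n-1})/(f(x_n) - f(x_{n-1}))

Iteration 1:
  f(0.030000) = -4.846373
  f(3.190000) = 84.116159
  x_2 = 3.190000 - 84.116159×(3.190000 - 0.030000)/(84.116159 - (-4.846373))
       = 0.202146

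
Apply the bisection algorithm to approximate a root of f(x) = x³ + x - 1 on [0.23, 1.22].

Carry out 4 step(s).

f(x) = x³ + x - 1
Initial interval: [0.23, 1.22]

Iteration 1:
  c_1 = (0.230000 + 1.220000)/2 = 0.725000
  f(c_1) = f(0.725000) = 0.106078
  f(a) × f(c) < 0, new interval: [0.230000, 0.725000]
Iteration 2:
  c_2 = (0.230000 + 0.725000)/2 = 0.477500
  f(c_2) = f(0.477500) = -0.413627
  f(a) × f(c) ≥ 0, new interval: [0.477500, 0.725000]
Iteration 3:
  c_3 = (0.477500 + 0.725000)/2 = 0.601250
  f(c_3) = f(0.601250) = -0.181397
  f(a) × f(c) ≥ 0, new interval: [0.601250, 0.725000]
Iteration 4:
  c_4 = (0.601250 + 0.725000)/2 = 0.663125
  f(c_4) = f(0.663125) = -0.045276
  f(a) × f(c) ≥ 0, new interval: [0.663125, 0.725000]

After 4 iteration(s), the approximation is c_4 = 0.663125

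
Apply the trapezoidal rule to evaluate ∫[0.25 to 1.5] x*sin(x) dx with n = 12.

f(x) = x*sin(x)
a = 0.25, b = 1.5, n = 12
h = (b - a)/n = 0.104167

Trapezoidal rule: (h/2)[f(x₀) + 2f(x₁) + 2f(x₂) + ... + f(xₙ)]

x_0 = 0.2500, f(x_0) = 0.061851, coefficient = 1
x_1 = 0.3542, f(x_1) = 0.122828, coefficient = 2
x_2 = 0.4583, f(x_2) = 0.202791, coefficient = 2
x_3 = 0.5625, f(x_3) = 0.299983, coefficient = 2
x_4 = 0.6667, f(x_4) = 0.412247, coefficient = 2
x_5 = 0.7708, f(x_5) = 0.537065, coefficient = 2
x_6 = 0.8750, f(x_6) = 0.671601, coefficient = 2
x_7 = 0.9792, f(x_7) = 0.812741, coefficient = 2
x_8 = 1.0833, f(x_8) = 0.957151, coefficient = 2
x_9 = 1.1875, f(x_9) = 1.101331, coefficient = 2
x_10 = 1.2917, f(x_10) = 1.241673, coefficient = 2
x_11 = 1.3958, f(x_11) = 1.374523, coefficient = 2
x_12 = 1.5000, f(x_12) = 1.496242, coefficient = 1

I ≈ (0.104167/2) × 17.025962 = 0.886769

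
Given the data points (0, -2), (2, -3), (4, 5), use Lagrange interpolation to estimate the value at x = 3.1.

Lagrange interpolation formula:
P(x) = Σ yᵢ × Lᵢ(x)
where Lᵢ(x) = Π_{j≠i} (x - xⱼ)/(xᵢ - xⱼ)

L_0(3.1) = (3.1 - 2)/(0 - 2) × (3.1 - 4)/(0 - 4) = -0.123750
L_1(3.1) = (3.1 - 0)/(2 - 0) × (3.1 - 4)/(2 - 4) = 0.697500
L_2(3.1) = (3.1 - 0)/(4 - 0) × (3.1 - 2)/(4 - 2) = 0.426250

P(3.1) = (-2)×L_0(3.1) + (-3)×L_1(3.1) + 5×L_2(3.1)
P(3.1) = 0.286250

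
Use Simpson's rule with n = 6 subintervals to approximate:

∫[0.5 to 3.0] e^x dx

f(x) = e^x
a = 0.5, b = 3.0, n = 6
h = (b - a)/n = 0.416667

Simpson's rule: (h/3)[f(x₀) + 4f(x₁) + 2f(x₂) + ... + f(xₙ)]

x_0 = 0.5000, f(x_0) = 1.648721, coefficient = 1
x_1 = 0.9167, f(x_1) = 2.500940, coefficient = 4
x_2 = 1.3333, f(x_2) = 3.793668, coefficient = 2
x_3 = 1.7500, f(x_3) = 5.754603, coefficient = 4
x_4 = 2.1667, f(x_4) = 8.729138, coefficient = 2
x_5 = 2.5833, f(x_5) = 13.241202, coefficient = 4
x_6 = 3.0000, f(x_6) = 20.085537, coefficient = 1

I ≈ (0.416667/3) × 132.766850 = 18.439840
Exact value: 18.436816
Error: 0.003025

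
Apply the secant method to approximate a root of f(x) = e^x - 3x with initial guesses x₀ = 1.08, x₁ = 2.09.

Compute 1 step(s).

f(x) = e^x - 3x
x₀ = 1.08, x₁ = 2.09

Secant formula: x_{n+1} = x_n - f(x_n)(x_n - x_{n-1})/(f(x_n) - f(x_{n-1}))

Iteration 1:
  f(1.080000) = -0.295320
  f(2.090000) = 1.814915
  x_2 = 2.090000 - 1.814915×(2.090000 - 1.080000)/(1.814915 - (-0.295320))
       = 1.221346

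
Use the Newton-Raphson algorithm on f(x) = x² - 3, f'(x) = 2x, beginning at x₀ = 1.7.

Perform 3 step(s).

f(x) = x² - 3
f'(x) = 2x
x₀ = 1.7

Newton-Raphson formula: x_{n+1} = x_n - f(x_n)/f'(x_n)

Iteration 1:
  f(1.700000) = -0.110000
  f'(1.700000) = 3.400000
  x_1 = 1.700000 - (-0.110000)/3.400000 = 1.732353
Iteration 2:
  f(1.732353) = 0.001047
  f'(1.732353) = 3.464706
  x_2 = 1.732353 - 0.001047/3.464706 = 1.732051
Iteration 3:
  f(1.732051) = 0.000000
  f'(1.732051) = 3.464102
  x_3 = 1.732051 - 0.000000/3.464102 = 1.732051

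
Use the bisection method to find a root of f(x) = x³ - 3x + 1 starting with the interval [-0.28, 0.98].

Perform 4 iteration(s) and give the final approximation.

f(x) = x³ - 3x + 1
Initial interval: [-0.28, 0.98]

Iteration 1:
  c_1 = (-0.280000 + 0.980000)/2 = 0.350000
  f(c_1) = f(0.350000) = -0.007125
  f(a) × f(c) < 0, new interval: [-0.280000, 0.350000]
Iteration 2:
  c_2 = (-0.280000 + 0.350000)/2 = 0.035000
  f(c_2) = f(0.035000) = 0.895043
  f(a) × f(c) ≥ 0, new interval: [0.035000, 0.350000]
Iteration 3:
  c_3 = (0.035000 + 0.350000)/2 = 0.192500
  f(c_3) = f(0.192500) = 0.429633
  f(a) × f(c) ≥ 0, new interval: [0.192500, 0.350000]
Iteration 4:
  c_4 = (0.192500 + 0.350000)/2 = 0.271250
  f(c_4) = f(0.271250) = 0.206208
  f(a) × f(c) ≥ 0, new interval: [0.271250, 0.350000]

After 4 iteration(s), the approximation is c_4 = 0.271250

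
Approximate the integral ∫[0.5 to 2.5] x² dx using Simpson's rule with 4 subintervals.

f(x) = x²
a = 0.5, b = 2.5, n = 4
h = (b - a)/n = 0.500000

Simpson's rule: (h/3)[f(x₀) + 4f(x₁) + 2f(x₂) + ... + f(xₙ)]

x_0 = 0.5000, f(x_0) = 0.250000, coefficient = 1
x_1 = 1.0000, f(x_1) = 1.000000, coefficient = 4
x_2 = 1.5000, f(x_2) = 2.250000, coefficient = 2
x_3 = 2.0000, f(x_3) = 4.000000, coefficient = 4
x_4 = 2.5000, f(x_4) = 6.250000, coefficient = 1

I ≈ (0.500000/3) × 31.000000 = 5.166667
Exact value: 5.166667
Error: 0.000000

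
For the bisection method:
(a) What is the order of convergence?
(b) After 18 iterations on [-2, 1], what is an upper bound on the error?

(a) Bisection has linear (order 1) convergence; the error is halved each step.

(b) Error bound = (b-a)/2^n = (1 - (-2))/2^{18}
    = 3/2^{18}

(a) 1 (linear); (b) error ≤ 1.14e-05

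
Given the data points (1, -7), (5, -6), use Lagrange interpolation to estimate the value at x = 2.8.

Lagrange interpolation formula:
P(x) = Σ yᵢ × Lᵢ(x)
where Lᵢ(x) = Π_{j≠i} (x - xⱼ)/(xᵢ - xⱼ)

L_0(2.8) = (2.8 - 5)/(1 - 5) = 0.550000
L_1(2.8) = (2.8 - 1)/(5 - 1) = 0.450000

P(2.8) = (-7)×L_0(2.8) + (-6)×L_1(2.8)
P(2.8) = -6.550000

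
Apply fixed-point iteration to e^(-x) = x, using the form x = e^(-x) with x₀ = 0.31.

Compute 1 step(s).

Equation: e^(-x) = x
Fixed-point form: x = e^(-x)
x₀ = 0.31

x_1 = g(0.310000) = 0.733447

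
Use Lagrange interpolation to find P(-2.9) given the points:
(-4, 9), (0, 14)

Lagrange interpolation formula:
P(x) = Σ yᵢ × Lᵢ(x)
where Lᵢ(x) = Π_{j≠i} (x - xⱼ)/(xᵢ - xⱼ)

L_0(-2.9) = (-2.9 - 0)/(-4 - 0) = 0.725000
L_1(-2.9) = (-2.9 - (-4))/(0 - (-4)) = 0.275000

P(-2.9) = 9×L_0(-2.9) + 14×L_1(-2.9)
P(-2.9) = 10.375000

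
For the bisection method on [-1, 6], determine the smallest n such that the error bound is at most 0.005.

We need (b-a)/2^n ≤ 0.005
(6 - (-1))/2^n ≤ 0.005
7/2^n ≤ 0.005
2^n ≥ 1400
n ≥ log₂(1400) = 10.45
n ≥ 11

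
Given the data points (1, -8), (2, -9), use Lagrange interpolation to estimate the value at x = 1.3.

Lagrange interpolation formula:
P(x) = Σ yᵢ × Lᵢ(x)
where Lᵢ(x) = Π_{j≠i} (x - xⱼ)/(xᵢ - xⱼ)

L_0(1.3) = (1.3 - 2)/(1 - 2) = 0.700000
L_1(1.3) = (1.3 - 1)/(2 - 1) = 0.300000

P(1.3) = (-8)×L_0(1.3) + (-9)×L_1(1.3)
P(1.3) = -8.300000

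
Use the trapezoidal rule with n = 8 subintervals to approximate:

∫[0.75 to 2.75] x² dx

f(x) = x²
a = 0.75, b = 2.75, n = 8
h = (b - a)/n = 0.250000

Trapezoidal rule: (h/2)[f(x₀) + 2f(x₁) + 2f(x₂) + ... + f(xₙ)]

x_0 = 0.7500, f(x_0) = 0.562500, coefficient = 1
x_1 = 1.0000, f(x_1) = 1.000000, coefficient = 2
x_2 = 1.2500, f(x_2) = 1.562500, coefficient = 2
x_3 = 1.5000, f(x_3) = 2.250000, coefficient = 2
x_4 = 1.7500, f(x_4) = 3.062500, coefficient = 2
x_5 = 2.0000, f(x_5) = 4.000000, coefficient = 2
x_6 = 2.2500, f(x_6) = 5.062500, coefficient = 2
x_7 = 2.5000, f(x_7) = 6.250000, coefficient = 2
x_8 = 2.7500, f(x_8) = 7.562500, coefficient = 1

I ≈ (0.250000/2) × 54.500000 = 6.812500
Exact value: 6.791667
Error: 0.020833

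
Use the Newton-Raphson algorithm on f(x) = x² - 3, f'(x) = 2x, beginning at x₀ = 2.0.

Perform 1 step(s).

f(x) = x² - 3
f'(x) = 2x
x₀ = 2.0

Newton-Raphson formula: x_{n+1} = x_n - f(x_n)/f'(x_n)

Iteration 1:
  f(2.000000) = 1.000000
  f'(2.000000) = 4.000000
  x_1 = 2.000000 - 1.000000/4.000000 = 1.750000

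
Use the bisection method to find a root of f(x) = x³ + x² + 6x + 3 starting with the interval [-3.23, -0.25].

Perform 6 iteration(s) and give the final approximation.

f(x) = x³ + x² + 6x + 3
Initial interval: [-3.23, -0.25]

Iteration 1:
  c_1 = (-3.230000 + (-0.250000))/2 = -1.740000
  f(c_1) = f(-1.740000) = -9.680424
  f(a) × f(c) ≥ 0, new interval: [-1.740000, -0.250000]
Iteration 2:
  c_2 = (-1.740000 + (-0.250000))/2 = -0.995000
  f(c_2) = f(-0.995000) = -2.965050
  f(a) × f(c) ≥ 0, new interval: [-0.995000, -0.250000]
Iteration 3:
  c_3 = (-0.995000 + (-0.250000))/2 = -0.622500
  f(c_3) = f(-0.622500) = -0.588716
  f(a) × f(c) ≥ 0, new interval: [-0.622500, -0.250000]
Iteration 4:
  c_4 = (-0.622500 + (-0.250000))/2 = -0.436250
  f(c_4) = f(-0.436250) = 0.489790
  f(a) × f(c) < 0, new interval: [-0.622500, -0.436250]
Iteration 5:
  c_5 = (-0.622500 + (-0.436250))/2 = -0.529375
  f(c_5) = f(-0.529375) = -0.044363
  f(a) × f(c) ≥ 0, new interval: [-0.529375, -0.436250]
Iteration 6:
  c_6 = (-0.529375 + (-0.436250))/2 = -0.482813
  f(c_6) = f(-0.482813) = 0.223685
  f(a) × f(c) < 0, new interval: [-0.529375, -0.482813]

After 6 iteration(s), the approximation is c_6 = -0.482813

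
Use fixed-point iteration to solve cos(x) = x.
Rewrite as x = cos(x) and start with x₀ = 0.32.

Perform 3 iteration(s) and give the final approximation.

Equation: cos(x) = x
Fixed-point form: x = cos(x)
x₀ = 0.32

x_1 = g(0.320000) = 0.949235
x_2 = g(0.949235) = 0.582305
x_3 = g(0.582305) = 0.835197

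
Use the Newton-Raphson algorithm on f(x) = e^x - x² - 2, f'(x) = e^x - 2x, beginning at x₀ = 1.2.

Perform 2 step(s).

f(x) = e^x - x² - 2
f'(x) = e^x - 2x
x₀ = 1.2

Newton-Raphson formula: x_{n+1} = x_n - f(x_n)/f'(x_n)

Iteration 1:
  f(1.200000) = -0.119883
  f'(1.200000) = 0.920117
  x_1 = 1.200000 - (-0.119883)/0.920117 = 1.330291
Iteration 2:
  f(1.330291) = 0.012470
  f'(1.330291) = 1.121562
  x_2 = 1.330291 - 0.012470/1.121562 = 1.319173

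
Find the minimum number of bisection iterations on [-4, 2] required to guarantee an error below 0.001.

We need (b-a)/2^n ≤ 0.001
(2 - (-4))/2^n ≤ 0.001
6/2^n ≤ 0.001
2^n ≥ 6000
n ≥ log₂(6000) = 12.55
n ≥ 13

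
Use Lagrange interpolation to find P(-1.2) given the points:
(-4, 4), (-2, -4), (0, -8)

Lagrange interpolation formula:
P(x) = Σ yᵢ × Lᵢ(x)
where Lᵢ(x) = Π_{j≠i} (x - xⱼ)/(xᵢ - xⱼ)

L_0(-1.2) = (-1.2 - (-2))/(-4 - (-2)) × (-1.2 - 0)/(-4 - 0) = -0.120000
L_1(-1.2) = (-1.2 - (-4))/(-2 - (-4)) × (-1.2 - 0)/(-2 - 0) = 0.840000
L_2(-1.2) = (-1.2 - (-4))/(0 - (-4)) × (-1.2 - (-2))/(0 - (-2)) = 0.280000

P(-1.2) = 4×L_0(-1.2) + (-4)×L_1(-1.2) + (-8)×L_2(-1.2)
P(-1.2) = -6.080000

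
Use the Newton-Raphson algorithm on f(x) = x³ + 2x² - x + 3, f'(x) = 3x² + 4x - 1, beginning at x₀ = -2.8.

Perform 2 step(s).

f(x) = x³ + 2x² - x + 3
f'(x) = 3x² + 4x - 1
x₀ = -2.8

Newton-Raphson formula: x_{n+1} = x_n - f(x_n)/f'(x_n)

Iteration 1:
  f(-2.800000) = -0.472000
  f'(-2.800000) = 11.320000
  x_1 = -2.800000 - (-0.472000)/11.320000 = -2.758304
Iteration 2:
  f(-2.758304) = -0.011054
  f'(-2.758304) = 10.791505
  x_2 = -2.758304 - (-0.011054)/10.791505 = -2.757280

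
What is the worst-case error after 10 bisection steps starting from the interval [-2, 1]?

Bisection error bound: |error| ≤ (b-a)/2^n
|error| ≤ (1 - (-2))/2^10 = 3/2^10
|error| ≤ 0.0029296875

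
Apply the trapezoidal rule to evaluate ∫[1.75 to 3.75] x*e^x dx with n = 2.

f(x) = x*e^x
a = 1.75, b = 3.75, n = 2
h = (b - a)/n = 1.000000

Trapezoidal rule: (h/2)[f(x₀) + 2f(x₁) + 2f(x₂) + ... + f(xₙ)]

x_0 = 1.7500, f(x_0) = 10.070555, coefficient = 1
x_1 = 2.7500, f(x_1) = 43.017238, coefficient = 2
x_2 = 3.7500, f(x_2) = 159.454058, coefficient = 1

I ≈ (1.000000/2) × 255.559088 = 127.779544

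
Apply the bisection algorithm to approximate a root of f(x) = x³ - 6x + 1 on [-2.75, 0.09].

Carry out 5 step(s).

f(x) = x³ - 6x + 1
Initial interval: [-2.75, 0.09]

Iteration 1:
  c_1 = (-2.750000 + 0.090000)/2 = -1.330000
  f(c_1) = f(-1.330000) = 6.627363
  f(a) × f(c) < 0, new interval: [-2.750000, -1.330000]
Iteration 2:
  c_2 = (-2.750000 + (-1.330000))/2 = -2.040000
  f(c_2) = f(-2.040000) = 4.750336
  f(a) × f(c) < 0, new interval: [-2.750000, -2.040000]
Iteration 3:
  c_3 = (-2.750000 + (-2.040000))/2 = -2.395000
  f(c_3) = f(-2.395000) = 1.632220
  f(a) × f(c) < 0, new interval: [-2.750000, -2.395000]
Iteration 4:
  c_4 = (-2.750000 + (-2.395000))/2 = -2.572500
  f(c_4) = f(-2.572500) = -0.589178
  f(a) × f(c) ≥ 0, new interval: [-2.572500, -2.395000]
Iteration 5:
  c_5 = (-2.572500 + (-2.395000))/2 = -2.483750
  f(c_5) = f(-2.483750) = 0.580211
  f(a) × f(c) < 0, new interval: [-2.572500, -2.483750]

After 5 iteration(s), the approximation is c_5 = -2.483750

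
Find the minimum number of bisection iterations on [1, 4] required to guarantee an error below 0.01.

We need (b-a)/2^n ≤ 0.01
(4 - 1)/2^n ≤ 0.01
3/2^n ≤ 0.01
2^n ≥ 300
n ≥ log₂(300) = 8.23
n ≥ 9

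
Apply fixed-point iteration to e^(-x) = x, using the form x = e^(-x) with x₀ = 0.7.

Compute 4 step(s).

Equation: e^(-x) = x
Fixed-point form: x = e^(-x)
x₀ = 0.7

x_1 = g(0.700000) = 0.496585
x_2 = g(0.496585) = 0.608605
x_3 = g(0.608605) = 0.544109
x_4 = g(0.544109) = 0.580359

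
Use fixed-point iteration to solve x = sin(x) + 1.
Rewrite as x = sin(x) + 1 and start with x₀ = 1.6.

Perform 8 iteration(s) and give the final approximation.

Equation: x = sin(x) + 1
Fixed-point form: x = sin(x) + 1
x₀ = 1.6

x_1 = g(1.600000) = 1.999574
x_2 = g(1.999574) = 1.909475
x_3 = g(1.909475) = 1.943195
x_4 = g(1.943195) = 1.931457
x_5 = g(1.931457) = 1.935664
x_6 = g(1.935664) = 1.934171
x_7 = g(1.934171) = 1.934703
x_8 = g(1.934703) = 1.934514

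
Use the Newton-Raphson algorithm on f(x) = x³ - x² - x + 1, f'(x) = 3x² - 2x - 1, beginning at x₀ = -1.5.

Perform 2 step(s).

f(x) = x³ - x² - x + 1
f'(x) = 3x² - 2x - 1
x₀ = -1.5

Newton-Raphson formula: x_{n+1} = x_n - f(x_n)/f'(x_n)

Iteration 1:
  f(-1.500000) = -3.125000
  f'(-1.500000) = 8.750000
  x_1 = -1.500000 - (-3.125000)/8.750000 = -1.142857
Iteration 2:
  f(-1.142857) = -0.655977
  f'(-1.142857) = 5.204082
  x_2 = -1.142857 - (-0.655977)/5.204082 = -1.016807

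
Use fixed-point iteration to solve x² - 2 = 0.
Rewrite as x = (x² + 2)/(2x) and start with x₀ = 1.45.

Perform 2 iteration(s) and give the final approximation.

Equation: x² - 2 = 0
Fixed-point form: x = (x² + 2)/(2x)
x₀ = 1.45

x_1 = g(1.450000) = 1.414655
x_2 = g(1.414655) = 1.414214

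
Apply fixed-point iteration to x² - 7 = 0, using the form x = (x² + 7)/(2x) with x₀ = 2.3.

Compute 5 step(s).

Equation: x² - 7 = 0
Fixed-point form: x = (x² + 7)/(2x)
x₀ = 2.3

x_1 = g(2.300000) = 2.671739
x_2 = g(2.671739) = 2.645878
x_3 = g(2.645878) = 2.645751
x_4 = g(2.645751) = 2.645751
x_5 = g(2.645751) = 2.645751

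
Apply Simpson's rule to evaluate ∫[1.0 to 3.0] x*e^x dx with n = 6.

f(x) = x*e^x
a = 1.0, b = 3.0, n = 6
h = (b - a)/n = 0.333333

Simpson's rule: (h/3)[f(x₀) + 4f(x₁) + 2f(x₂) + ... + f(xₙ)]

x_0 = 1.0000, f(x_0) = 2.718282, coefficient = 1
x_1 = 1.3333, f(x_1) = 5.058224, coefficient = 4
x_2 = 1.6667, f(x_2) = 8.824150, coefficient = 2
x_3 = 2.0000, f(x_3) = 14.778112, coefficient = 4
x_4 = 2.3333, f(x_4) = 24.061937, coefficient = 2
x_5 = 2.6667, f(x_5) = 38.378443, coefficient = 4
x_6 = 3.0000, f(x_6) = 60.256611, coefficient = 1

I ≈ (0.333333/3) × 361.606182 = 40.178465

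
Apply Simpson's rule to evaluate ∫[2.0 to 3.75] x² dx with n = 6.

f(x) = x²
a = 2.0, b = 3.75, n = 6
h = (b - a)/n = 0.291667

Simpson's rule: (h/3)[f(x₀) + 4f(x₁) + 2f(x₂) + ... + f(xₙ)]

x_0 = 2.0000, f(x_0) = 4.000000, coefficient = 1
x_1 = 2.2917, f(x_1) = 5.251736, coefficient = 4
x_2 = 2.5833, f(x_2) = 6.673611, coefficient = 2
x_3 = 2.8750, f(x_3) = 8.265625, coefficient = 4
x_4 = 3.1667, f(x_4) = 10.027778, coefficient = 2
x_5 = 3.4583, f(x_5) = 11.960069, coefficient = 4
x_6 = 3.7500, f(x_6) = 14.062500, coefficient = 1

I ≈ (0.291667/3) × 153.375000 = 14.911458
Exact value: 14.911458
Error: 0.000000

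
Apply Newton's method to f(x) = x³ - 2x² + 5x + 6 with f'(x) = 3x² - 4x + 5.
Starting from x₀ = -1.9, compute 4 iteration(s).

f(x) = x³ - 2x² + 5x + 6
f'(x) = 3x² - 4x + 5
x₀ = -1.9

Newton-Raphson formula: x_{n+1} = x_n - f(x_n)/f'(x_n)

Iteration 1:
  f(-1.900000) = -17.579000
  f'(-1.900000) = 23.430000
  x_1 = -1.900000 - (-17.579000)/23.430000 = -1.149723
Iteration 2:
  f(-1.149723) = -3.912111
  f'(-1.149723) = 13.564476
  x_2 = -1.149723 - (-3.912111)/13.564476 = -0.861314
Iteration 3:
  f(-0.861314) = -0.429269
  f'(-0.861314) = 10.670841
  x_3 = -0.861314 - (-0.429269)/10.670841 = -0.821086
Iteration 4:
  f(-0.821086) = -0.007353
  f'(-0.821086) = 10.306888
  x_4 = -0.821086 - (-0.007353)/10.306888 = -0.820372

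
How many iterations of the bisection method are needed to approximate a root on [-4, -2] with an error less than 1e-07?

We need (b-a)/2^n ≤ 1e-07
(-2 - (-4))/2^n ≤ 1e-07
2/2^n ≤ 1e-07
2^n ≥ 20000000
n ≥ log₂(20000000) = 24.25
n ≥ 25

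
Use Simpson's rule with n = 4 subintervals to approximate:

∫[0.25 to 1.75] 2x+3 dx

f(x) = 2x+3
a = 0.25, b = 1.75, n = 4
h = (b - a)/n = 0.375000

Simpson's rule: (h/3)[f(x₀) + 4f(x₁) + 2f(x₂) + ... + f(xₙ)]

x_0 = 0.2500, f(x_0) = 3.500000, coefficient = 1
x_1 = 0.6250, f(x_1) = 4.250000, coefficient = 4
x_2 = 1.0000, f(x_2) = 5.000000, coefficient = 2
x_3 = 1.3750, f(x_3) = 5.750000, coefficient = 4
x_4 = 1.7500, f(x_4) = 6.500000, coefficient = 1

I ≈ (0.375000/3) × 60.000000 = 7.500000
Exact value: 7.500000
Error: 0.000000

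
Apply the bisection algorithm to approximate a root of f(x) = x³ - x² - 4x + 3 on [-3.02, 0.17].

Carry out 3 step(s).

f(x) = x³ - x² - 4x + 3
Initial interval: [-3.02, 0.17]

Iteration 1:
  c_1 = (-3.020000 + 0.170000)/2 = -1.425000
  f(c_1) = f(-1.425000) = 3.775734
  f(a) × f(c) < 0, new interval: [-3.020000, -1.425000]
Iteration 2:
  c_2 = (-3.020000 + (-1.425000))/2 = -2.222500
  f(c_2) = f(-2.222500) = -4.027559
  f(a) × f(c) ≥ 0, new interval: [-2.222500, -1.425000]
Iteration 3:
  c_3 = (-2.222500 + (-1.425000))/2 = -1.823750
  f(c_3) = f(-1.823750) = 0.903027
  f(a) × f(c) < 0, new interval: [-2.222500, -1.823750]

After 3 iteration(s), the approximation is c_3 = -1.823750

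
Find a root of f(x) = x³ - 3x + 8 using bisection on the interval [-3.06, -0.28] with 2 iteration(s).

f(x) = x³ - 3x + 8
Initial interval: [-3.06, -0.28]

Iteration 1:
  c_1 = (-3.060000 + (-0.280000))/2 = -1.670000
  f(c_1) = f(-1.670000) = 8.352537
  f(a) × f(c) < 0, new interval: [-3.060000, -1.670000]
Iteration 2:
  c_2 = (-3.060000 + (-1.670000))/2 = -2.365000
  f(c_2) = f(-2.365000) = 1.867023
  f(a) × f(c) < 0, new interval: [-3.060000, -2.365000]

After 2 iteration(s), the approximation is c_2 = -2.365000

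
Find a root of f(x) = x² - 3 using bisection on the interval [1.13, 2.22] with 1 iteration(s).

f(x) = x² - 3
Initial interval: [1.13, 2.22]

Iteration 1:
  c_1 = (1.130000 + 2.220000)/2 = 1.675000
  f(c_1) = f(1.675000) = -0.194375
  f(a) × f(c) ≥ 0, new interval: [1.675000, 2.220000]

After 1 iteration(s), the approximation is c_1 = 1.675000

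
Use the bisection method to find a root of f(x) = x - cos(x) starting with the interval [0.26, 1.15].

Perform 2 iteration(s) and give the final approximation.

f(x) = x - cos(x)
Initial interval: [0.26, 1.15]

Iteration 1:
  c_1 = (0.260000 + 1.150000)/2 = 0.705000
  f(c_1) = f(0.705000) = -0.056612
  f(a) × f(c) ≥ 0, new interval: [0.705000, 1.150000]
Iteration 2:
  c_2 = (0.705000 + 1.150000)/2 = 0.927500
  f(c_2) = f(0.927500) = 0.327664
  f(a) × f(c) < 0, new interval: [0.705000, 0.927500]

After 2 iteration(s), the approximation is c_2 = 0.927500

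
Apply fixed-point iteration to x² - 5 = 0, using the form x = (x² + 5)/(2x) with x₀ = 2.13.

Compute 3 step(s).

Equation: x² - 5 = 0
Fixed-point form: x = (x² + 5)/(2x)
x₀ = 2.13

x_1 = g(2.130000) = 2.238709
x_2 = g(2.238709) = 2.236070
x_3 = g(2.236070) = 2.236068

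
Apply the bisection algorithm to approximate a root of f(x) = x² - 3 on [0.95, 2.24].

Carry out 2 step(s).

f(x) = x² - 3
Initial interval: [0.95, 2.24]

Iteration 1:
  c_1 = (0.950000 + 2.240000)/2 = 1.595000
  f(c_1) = f(1.595000) = -0.455975
  f(a) × f(c) ≥ 0, new interval: [1.595000, 2.240000]
Iteration 2:
  c_2 = (1.595000 + 2.240000)/2 = 1.917500
  f(c_2) = f(1.917500) = 0.676806
  f(a) × f(c) < 0, new interval: [1.595000, 1.917500]

After 2 iteration(s), the approximation is c_2 = 1.917500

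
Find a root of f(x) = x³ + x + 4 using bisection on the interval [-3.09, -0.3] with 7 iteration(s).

f(x) = x³ + x + 4
Initial interval: [-3.09, -0.3]

Iteration 1:
  c_1 = (-3.090000 + (-0.300000))/2 = -1.695000
  f(c_1) = f(-1.695000) = -2.564777
  f(a) × f(c) ≥ 0, new interval: [-1.695000, -0.300000]
Iteration 2:
  c_2 = (-1.695000 + (-0.300000))/2 = -0.997500
  f(c_2) = f(-0.997500) = 2.009981
  f(a) × f(c) < 0, new interval: [-1.695000, -0.997500]
Iteration 3:
  c_3 = (-1.695000 + (-0.997500))/2 = -1.346250
  f(c_3) = f(-1.346250) = 0.213821
  f(a) × f(c) < 0, new interval: [-1.695000, -1.346250]
Iteration 4:
  c_4 = (-1.695000 + (-1.346250))/2 = -1.520625
  f(c_4) = f(-1.520625) = -1.036767
  f(a) × f(c) ≥ 0, new interval: [-1.520625, -1.346250]
Iteration 5:
  c_5 = (-1.520625 + (-1.346250))/2 = -1.433437
  f(c_5) = f(-1.433437) = -0.378783
  f(a) × f(c) ≥ 0, new interval: [-1.433437, -1.346250]
Iteration 6:
  c_6 = (-1.433437 + (-1.346250))/2 = -1.389844
  f(c_6) = f(-1.389844) = -0.074557
  f(a) × f(c) ≥ 0, new interval: [-1.389844, -1.346250]
Iteration 7:
  c_7 = (-1.389844 + (-1.346250))/2 = -1.368047
  f(c_7) = f(-1.368047) = 0.071582
  f(a) × f(c) < 0, new interval: [-1.389844, -1.368047]

After 7 iteration(s), the approximation is c_7 = -1.368047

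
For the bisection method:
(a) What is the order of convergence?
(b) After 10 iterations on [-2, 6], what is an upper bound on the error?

(a) Bisection has linear (order 1) convergence; the error is halved each step.

(b) Error bound = (b-a)/2^n = (6 - (-2))/2^{10}
    = 8/2^{10}

(a) 1 (linear); (b) error ≤ 7.81e-03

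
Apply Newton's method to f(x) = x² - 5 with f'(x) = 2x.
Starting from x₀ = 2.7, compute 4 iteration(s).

f(x) = x² - 5
f'(x) = 2x
x₀ = 2.7

Newton-Raphson formula: x_{n+1} = x_n - f(x_n)/f'(x_n)

Iteration 1:
  f(2.700000) = 2.290000
  f'(2.700000) = 5.400000
  x_1 = 2.700000 - 2.290000/5.400000 = 2.275926
Iteration 2:
  f(2.275926) = 0.179839
  f'(2.275926) = 4.551852
  x_2 = 2.275926 - 0.179839/4.551852 = 2.236417
Iteration 3:
  f(2.236417) = 0.001561
  f'(2.236417) = 4.472834
  x_3 = 2.236417 - 0.001561/4.472834 = 2.236068
Iteration 4:
  f(2.236068) = 0.000000
  f'(2.236068) = 4.472136
  x_4 = 2.236068 - 0.000000/4.472136 = 2.236068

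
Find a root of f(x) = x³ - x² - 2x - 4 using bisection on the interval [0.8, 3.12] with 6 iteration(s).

f(x) = x³ - x² - 2x - 4
Initial interval: [0.8, 3.12]

Iteration 1:
  c_1 = (0.800000 + 3.120000)/2 = 1.960000
  f(c_1) = f(1.960000) = -4.232064
  f(a) × f(c) ≥ 0, new interval: [1.960000, 3.120000]
Iteration 2:
  c_2 = (1.960000 + 3.120000)/2 = 2.540000
  f(c_2) = f(2.540000) = 0.855464
  f(a) × f(c) < 0, new interval: [1.960000, 2.540000]
Iteration 3:
  c_3 = (1.960000 + 2.540000)/2 = 2.250000
  f(c_3) = f(2.250000) = -2.171875
  f(a) × f(c) ≥ 0, new interval: [2.250000, 2.540000]
Iteration 4:
  c_4 = (2.250000 + 2.540000)/2 = 2.395000
  f(c_4) = f(2.395000) = -0.788245
  f(a) × f(c) ≥ 0, new interval: [2.395000, 2.540000]
Iteration 5:
  c_5 = (2.395000 + 2.540000)/2 = 2.467500
  f(c_5) = f(2.467500) = -0.000044
  f(a) × f(c) ≥ 0, new interval: [2.467500, 2.540000]
Iteration 6:
  c_6 = (2.467500 + 2.540000)/2 = 2.503750
  f(c_6) = f(2.503750) = 0.419154
  f(a) × f(c) < 0, new interval: [2.467500, 2.503750]

After 6 iteration(s), the approximation is c_6 = 2.503750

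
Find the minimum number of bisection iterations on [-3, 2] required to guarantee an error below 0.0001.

We need (b-a)/2^n ≤ 0.0001
(2 - (-3))/2^n ≤ 0.0001
5/2^n ≤ 0.0001
2^n ≥ 50000
n ≥ log₂(50000) = 15.61
n ≥ 16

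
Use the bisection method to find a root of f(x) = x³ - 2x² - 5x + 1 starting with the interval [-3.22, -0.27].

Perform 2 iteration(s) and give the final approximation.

f(x) = x³ - 2x² - 5x + 1
Initial interval: [-3.22, -0.27]

Iteration 1:
  c_1 = (-3.220000 + (-0.270000))/2 = -1.745000
  f(c_1) = f(-1.745000) = -1.678619
  f(a) × f(c) ≥ 0, new interval: [-1.745000, -0.270000]
Iteration 2:
  c_2 = (-1.745000 + (-0.270000))/2 = -1.007500
  f(c_2) = f(-1.007500) = 2.984718
  f(a) × f(c) < 0, new interval: [-1.745000, -1.007500]

After 2 iteration(s), the approximation is c_2 = -1.007500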